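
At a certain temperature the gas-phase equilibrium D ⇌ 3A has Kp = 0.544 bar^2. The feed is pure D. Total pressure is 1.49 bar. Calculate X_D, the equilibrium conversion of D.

Basis: 1 mol D initially; let X = conversion of D. Extent ξ = X.
At extent ξ: n_D = 1 − X; n_A = 3X.
Total moles n_T = 1 + 2X.
Mole fractions y_i = n_i/n_T; Kp = p_A^3 / (p_D) with p_i = y_i·P.
Equating to 0.544 bar^2 and solving on 0 < X < 1: X = 0.248.

X = 0.248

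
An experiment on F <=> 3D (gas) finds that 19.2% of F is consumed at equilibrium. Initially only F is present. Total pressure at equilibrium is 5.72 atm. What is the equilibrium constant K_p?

Take 1 mol F as basis and let X be its fractional conversion, so ξ = X.
Species balance: n_F = 1 − X; n_D = 3X.
n_T = Σnᵢ = 1 + 2X.
At X = 0.192: n_F = 0.808, n_D = 0.576, n_T = 1.38.
p_i = (n_i/n_T)·P. K_p = p_D^3 / (p_F) = 4.04 atm^2.

K_p = 4.04 atm^2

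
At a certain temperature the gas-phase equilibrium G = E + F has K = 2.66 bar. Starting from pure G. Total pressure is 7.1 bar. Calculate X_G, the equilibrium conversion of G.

X = 0.522

Take 1 mol G as basis and let X be its fractional conversion, so ξ = X.
Moles: n_G = 1 − X; n_E = X; n_F = X.
Total moles n_T = 1 + X.
With p_i = (n_i/n_T)P, K = p_E p_F / (p_G).
Equating to 2.66 bar and solving on 0 < X < 1: X = 0.522.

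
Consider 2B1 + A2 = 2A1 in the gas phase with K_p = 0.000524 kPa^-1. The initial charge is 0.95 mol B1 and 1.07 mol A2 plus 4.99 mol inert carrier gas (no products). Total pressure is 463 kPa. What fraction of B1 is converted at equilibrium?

Take 0.95 mol B1 as basis and let X be its fractional conversion, so ξ = 0.475X.
Mole table: n_B1 = 0.95 − 0.95X; n_A2 = 1.07 − 0.475X; n_A1 = 0.95X; n_I = 4.99 (inert).
Total moles n_T = 7.01 − 0.475X.
With p_i = (n_i/n_T)P, K_p = p_A1^2 / (p_B1^2 p_A2).
Setting this equal to 0.000524 kPa^-1 and taking the physical root (0 < X < 1) gives X = 0.157.

X = 0.157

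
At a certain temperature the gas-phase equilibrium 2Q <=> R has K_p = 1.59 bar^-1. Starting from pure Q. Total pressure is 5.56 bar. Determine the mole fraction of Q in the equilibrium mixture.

y_Q = 0.284

Take 1 mol Q as basis and let X be its fractional conversion, so ξ = 0.5X.
Moles: n_Q = 1 − X; n_R = 0.5X.
Summing: n_T = 1 − 0.5X.
With p_i = (n_i/n_T)P, K_p = p_R / (p_Q^2).
Setting this equal to 1.59 bar^-1 and taking the physical root (0 < X < 1) gives X = 0.834.
Then n_Q = 0.166, n_T = 0.583, so y_Q = 0.284.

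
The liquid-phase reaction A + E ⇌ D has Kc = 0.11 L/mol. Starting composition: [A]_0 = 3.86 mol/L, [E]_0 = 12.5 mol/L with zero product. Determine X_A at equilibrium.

X = 0.534

Let X = conversion of A; extent ξ = 3.86·X mol/L.
Concentrations: [A] = 3.86 − 3.86X; [E] = 12.5 − 3.86X; [D] = 3.86X.
Kc = [D] / ([A] [E]).
This equals 0.11 at X = 0.534 (the root in 0 < X < 1).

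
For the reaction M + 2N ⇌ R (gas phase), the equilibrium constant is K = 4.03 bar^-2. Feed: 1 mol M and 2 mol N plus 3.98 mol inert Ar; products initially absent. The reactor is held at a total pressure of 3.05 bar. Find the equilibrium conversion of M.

Take 1 mol M as basis and let X be its fractional conversion, so ξ = X.
Species balance: n_M = 1 − X; n_N = 2 − 2X; n_R = X; n_I = 3.98 (inert).
Total moles n_T = 6.98 − 2X.
Mole fractions y_i = n_i/n_T; K = p_R / (p_M p_N^2) with p_i = y_i·P.
This yields a degree-3 equation in X; solving on (0,1), X = 0.506.

X = 0.506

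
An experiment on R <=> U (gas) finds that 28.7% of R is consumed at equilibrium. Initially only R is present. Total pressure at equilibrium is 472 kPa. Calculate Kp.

Basis: 1 mol R initially; let X = conversion of R. Extent ξ = X.
Species balance: n_R = 1 − X; n_U = X.
Since Δν = 0, n_T = 1 throughout.
At X = 0.287: n_R = 0.713, n_U = 0.287, n_T = 1.
p_i = (n_i/n_T)·P. Kp = p_U / (p_R) = 0.403.

Kp = 0.403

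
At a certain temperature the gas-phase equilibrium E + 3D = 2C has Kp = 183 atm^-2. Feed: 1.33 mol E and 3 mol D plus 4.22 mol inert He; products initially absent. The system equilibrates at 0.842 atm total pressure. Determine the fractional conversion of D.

Let X = conversion of D (basis 3 mol D); extent of reaction ξ = X.
Mole table: n_E = 1.33 − X; n_D = 3 − 3X; n_C = 2X; n_I = 4.22 (inert).
n_T = Σnᵢ = 8.55 − 2X.
With p_i = (n_i/n_T)P, Kp = p_C^2 / (p_E p_D^3).
Substituting and setting equal to 183 atm^-2 gives a polynomial in X; the root in (0,1) is X = 0.661.

X = 0.661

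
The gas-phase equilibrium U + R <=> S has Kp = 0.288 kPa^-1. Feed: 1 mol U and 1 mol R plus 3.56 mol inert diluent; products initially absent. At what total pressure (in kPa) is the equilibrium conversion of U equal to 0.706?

P = 138 kPa

Take 1 mol U as basis and let X be its fractional conversion, so ξ = X.
At extent ξ: n_U = 1 − X; n_R = 1 − X; n_S = X; n_I = 3.56 (inert).
Total moles n_T = 5.56 − X.
Kp = p_S / (p_U p_R) with p_i = (n_i/n_T)·P.
At X = 0.706: the mole-fraction product g(X) = Π y_i^ν_i = 39.65. Since Kp = g(X)·P^{-1}, P = (g/Kp)^(1/1) = (39.65/0.288)^(1/1) = 138 kPa.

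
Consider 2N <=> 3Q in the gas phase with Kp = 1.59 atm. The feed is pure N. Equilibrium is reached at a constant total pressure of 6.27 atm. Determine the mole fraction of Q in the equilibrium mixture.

Basis: 1 mol N initially; let X = conversion of N. Extent ξ = 0.5X.
At extent ξ: n_N = 1 − X; n_Q = 1.5X.
n_T = Σnᵢ = 1 + 0.5X.
y_i = n_i/n_T, p_i = y_i·P. Kp = p_Q^3 / (p_N^2).
This yields a degree-3 equation in X; solving on (0,1), X = 0.338.
Then n_Q = 0.507, n_T = 1.17, so y_Q = 0.433.

y_Q = 0.433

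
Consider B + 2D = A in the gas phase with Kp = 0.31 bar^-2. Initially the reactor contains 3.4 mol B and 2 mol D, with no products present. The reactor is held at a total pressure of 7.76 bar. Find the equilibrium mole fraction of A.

Basis: 2 mol D initially; let X = conversion of D. Extent ξ = X.
Moles: n_B = 3.4 − X; n_D = 2 − 2X; n_A = X.
n_T = Σnᵢ = 5.4 − 2X.
Mole fractions y_i = n_i/n_T; Kp = p_A / (p_B p_D^2) with p_i = y_i·P.
Setting this equal to 0.31 bar^-2 and taking the physical root (0 < X < 1) gives X = 0.759.
Then n_A = 0.759, n_T = 3.88, so y_A = 0.196.

y_A = 0.196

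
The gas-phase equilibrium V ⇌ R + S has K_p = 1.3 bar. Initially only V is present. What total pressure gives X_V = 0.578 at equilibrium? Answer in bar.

Take 1 mol V as basis and let X be its fractional conversion, so ξ = X.
Species balance: n_V = 1 − X; n_R = X; n_S = X.
Summing: n_T = 1 + X.
K_p = p_R p_S / (p_V) with p_i = (n_i/n_T)·P.
At X = 0.578: the mole-fraction product g(X) = Π y_i^ν_i = 0.5017. Since K_p = g(X)·P^{1}, P = (K_p/g)^(1/1) = (1.3/0.5017)^(1/1) = 2.59 bar.

P = 2.59 bar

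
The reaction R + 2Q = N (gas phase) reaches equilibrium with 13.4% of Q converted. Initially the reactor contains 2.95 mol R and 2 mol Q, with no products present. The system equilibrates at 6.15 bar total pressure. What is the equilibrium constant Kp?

Basis: 2 mol Q initially; let X = conversion of Q. Extent ξ = X.
Moles: n_R = 2.95 − X; n_Q = 2 − 2X; n_N = X.
n_T = Σnᵢ = 4.95 − 2X.
At X = 0.134: n_R = 2.82, n_Q = 1.73, n_N = 0.134, n_T = 4.68.
p_i = (n_i/n_T)·P. Kp = p_N / (p_R p_Q^2) = 0.00919 bar^-2.

Kp = 0.00919 bar^-2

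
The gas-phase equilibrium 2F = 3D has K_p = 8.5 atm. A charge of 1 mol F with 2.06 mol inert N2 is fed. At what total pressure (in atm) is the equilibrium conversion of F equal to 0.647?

Basis: 1 mol F initially; let X = conversion of F. Extent ξ = 0.5X.
Moles: n_F = 1 − X; n_D = 1.5X; n_I = 2.06 (inert).
n_T = Σnᵢ = 3.06 + 0.5X.
K_p = p_D^3 / (p_F^2) with p_i = (n_i/n_T)·P.
At X = 0.647: the mole-fraction product g(X) = Π y_i^ν_i = 2.168. Since K_p = g(X)·P^{1}, P = (K_p/g)^(1/1) = (8.5/2.168)^(1/1) = 3.92 atm.

P = 3.92 atm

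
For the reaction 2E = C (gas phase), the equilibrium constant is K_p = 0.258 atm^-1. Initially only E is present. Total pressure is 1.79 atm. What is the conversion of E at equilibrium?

X = 0.407

Let X = conversion of E (basis 1 mol E); extent of reaction ξ = 0.5X.
Moles: n_E = 1 − X; n_C = 0.5X.
Summing: n_T = 1 − 0.5X.
y_i = n_i/n_T, p_i = y_i·P. K_p = p_C / (p_E^2).
Setting this equal to 0.258 atm^-1 and taking the physical root (0 < X < 1) gives X = 0.407.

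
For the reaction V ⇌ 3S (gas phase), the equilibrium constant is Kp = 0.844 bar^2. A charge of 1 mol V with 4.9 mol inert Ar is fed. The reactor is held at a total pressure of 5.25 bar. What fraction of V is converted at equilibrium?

X = 0.321

Let X = conversion of V (basis 1 mol V); extent of reaction ξ = X.
Moles: n_V = 1 − X; n_S = 3X; n_I = 4.9 (inert).
Total moles n_T = 5.9 + 2X.
Mole fractions y_i = n_i/n_T; Kp = p_S^3 / (p_V) with p_i = y_i·P.
Setting this equal to 0.844 bar^2 and taking the physical root (0 < X < 1) gives X = 0.321.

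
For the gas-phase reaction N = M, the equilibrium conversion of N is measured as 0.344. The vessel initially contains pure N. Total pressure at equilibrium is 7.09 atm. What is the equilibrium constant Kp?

Basis: 1 mol N initially; let X = conversion of N. Extent ξ = X.
At extent ξ: n_N = 1 − X; n_M = X.
Total moles n_T = 1 (Δν = 0, constant).
At X = 0.344: n_N = 0.656, n_M = 0.344, n_T = 1.
p_i = (n_i/n_T)·P. Kp = p_M / (p_N) = 0.524.

Kp = 0.524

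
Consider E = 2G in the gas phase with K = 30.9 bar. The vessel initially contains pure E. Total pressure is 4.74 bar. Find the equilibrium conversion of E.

X = 0.787

Basis: 1 mol E initially; let X = conversion of E. Extent ξ = X.
Mole table: n_E = 1 − X; n_G = 2X.
Summing: n_T = 1 + X.
With p_i = (n_i/n_T)P, K = p_G^2 / (p_E).
This yields a degree-2 equation in X; solving on (0,1), X = 0.787.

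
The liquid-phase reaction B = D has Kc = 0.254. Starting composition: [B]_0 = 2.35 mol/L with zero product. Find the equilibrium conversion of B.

X = 0.203

Let X = conversion of B; extent ξ = 2.35·X mol/L.
Concentrations: [B] = 2.35 − 2.35X; [D] = 2.35X.
Kc = [D] / ([B]).
Equating to 0.254: the physical root is X = 0.203.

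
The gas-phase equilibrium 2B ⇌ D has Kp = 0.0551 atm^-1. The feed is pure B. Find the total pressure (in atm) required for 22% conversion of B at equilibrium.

P = 2.92 atm

Take 1 mol B as basis and let X be its fractional conversion, so ξ = 0.5X.
Moles: n_B = 1 − X; n_D = 0.5X.
Total moles n_T = 1 − 0.5X.
Kp = p_D / (p_B^2) with p_i = (n_i/n_T)·P.
At X = 0.22: the mole-fraction product g(X) = Π y_i^ν_i = 0.1609. Since Kp = g(X)·P^{-1}, P = (g/Kp)^(1/1) = (0.1609/0.0551)^(1/1) = 2.92 atm.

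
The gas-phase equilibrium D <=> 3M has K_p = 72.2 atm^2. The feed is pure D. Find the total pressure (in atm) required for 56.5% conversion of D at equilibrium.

P = 5.41 atm

Take 1 mol D as basis and let X be its fractional conversion, so ξ = X.
Species balance: n_D = 1 − X; n_M = 3X.
Summing: n_T = 1 + 2X.
K_p = p_M^3 / (p_D) with p_i = (n_i/n_T)·P.
At X = 0.565: the mole-fraction product g(X) = Π y_i^ν_i = 2.468. Since K_p = g(X)·P^{2}, P = (K_p/g)^(1/2) = (72.2/2.468)^(1/2) = 5.41 atm.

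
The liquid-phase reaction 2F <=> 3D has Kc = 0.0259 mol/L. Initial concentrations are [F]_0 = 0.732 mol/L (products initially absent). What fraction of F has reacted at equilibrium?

Let X = conversion of F; extent ξ = 0.732X/2 mol/L.
Concentrations: [F] = 0.732 − 0.732X; [D] = 1.1X.
Kc = [D]^3 / ([F]^2).
Setting equal to 0.0259 and solving for X on (0,1) gives X = 0.190.

X = 0.190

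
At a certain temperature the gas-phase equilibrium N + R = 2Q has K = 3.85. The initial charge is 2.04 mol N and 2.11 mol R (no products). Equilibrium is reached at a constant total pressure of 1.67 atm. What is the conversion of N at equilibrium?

Let X = conversion of N (basis 2.04 mol N); extent of reaction ξ = 2.04X.
Moles: n_N = 2.04 − 2.04X; n_R = 2.11 − 2.04X; n_Q = 4.08X.
Since Δν = 0, n_T = 4.15 throughout.
With p_i = (n_i/n_T)P, K = p_Q^2 / (p_N p_R).
Equating to 3.85 and solving on 0 < X < 1: X = 0.504.

X = 0.504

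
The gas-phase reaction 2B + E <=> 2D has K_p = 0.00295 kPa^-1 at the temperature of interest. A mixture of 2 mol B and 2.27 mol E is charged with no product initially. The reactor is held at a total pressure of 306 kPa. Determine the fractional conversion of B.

Take 2 mol B as basis and let X be its fractional conversion, so ξ = X.
Moles: n_B = 2 − 2X; n_E = 2.27 − X; n_D = 2X.
Summing: n_T = 4.27 − X.
With p_i = (n_i/n_T)P, K_p = p_D^2 / (p_B^2 p_E).
This yields a degree-3 equation in X; solving on (0,1), X = 0.398.

X = 0.398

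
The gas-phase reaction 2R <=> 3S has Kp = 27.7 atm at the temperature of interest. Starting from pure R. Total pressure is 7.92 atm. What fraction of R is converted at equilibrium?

Basis: 1 mol R initially; let X = conversion of R. Extent ξ = 0.5X.
At extent ξ: n_R = 1 − X; n_S = 1.5X.
Summing: n_T = 1 + 0.5X.
Mole fractions y_i = n_i/n_T; Kp = p_S^3 / (p_R^2) with p_i = y_i·P.
Substituting and setting equal to 27.7 atm gives a polynomial in X; the root in (0,1) is X = 0.600.

X = 0.600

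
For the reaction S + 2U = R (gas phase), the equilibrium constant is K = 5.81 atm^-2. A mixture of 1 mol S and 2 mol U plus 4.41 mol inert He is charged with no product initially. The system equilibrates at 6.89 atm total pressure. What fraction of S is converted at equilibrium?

X = 0.715

Basis: 1 mol S initially; let X = conversion of S. Extent ξ = X.
Species balance: n_S = 1 − X; n_U = 2 − 2X; n_R = X; n_I = 4.41 (inert).
Summing: n_T = 7.41 − 2X.
With p_i = (n_i/n_T)P, K = p_R / (p_S p_U^2).
Setting this equal to 5.81 atm^-2 and taking the physical root (0 < X < 1) gives X = 0.715.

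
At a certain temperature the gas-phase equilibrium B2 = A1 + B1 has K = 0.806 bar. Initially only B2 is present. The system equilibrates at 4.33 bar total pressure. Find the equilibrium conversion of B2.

X = 0.396

Take 1 mol B2 as basis and let X be its fractional conversion, so ξ = X.
At extent ξ: n_B2 = 1 − X; n_A1 = X; n_B1 = X.
Summing: n_T = 1 + X.
y_i = n_i/n_T, p_i = y_i·P. K = p_A1 p_B1 / (p_B2).
Substituting and setting equal to 0.806 bar gives a polynomial in X; the root in (0,1) is X = 0.396.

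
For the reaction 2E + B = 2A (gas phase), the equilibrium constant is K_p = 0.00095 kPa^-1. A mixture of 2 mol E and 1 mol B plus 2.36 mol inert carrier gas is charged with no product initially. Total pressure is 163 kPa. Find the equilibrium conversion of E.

Basis: 2 mol E initially; let X = conversion of E. Extent ξ = X.
Mole table: n_E = 2 − 2X; n_B = 1 − X; n_A = 2X; n_I = 2.36 (inert).
Summing: n_T = 5.36 − X.
With p_i = (n_i/n_T)P, K_p = p_A^2 / (p_E^2 p_B).
Equating to 0.00095 kPa^-1 and solving on 0 < X < 1: X = 0.138.

X = 0.138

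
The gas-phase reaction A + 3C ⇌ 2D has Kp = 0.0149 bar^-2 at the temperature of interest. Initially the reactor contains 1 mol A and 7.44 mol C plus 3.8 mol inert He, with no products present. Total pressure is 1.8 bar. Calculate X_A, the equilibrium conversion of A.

Let X = conversion of A (basis 1 mol A); extent of reaction ξ = X.
Moles: n_A = 1 − X; n_C = 7.44 − 3X; n_D = 2X; n_I = 3.8 (inert).
Total moles n_T = 12.2 − 2X.
y_i = n_i/n_T, p_i = y_i·P. Kp = p_D^2 / (p_A p_C^3).
Setting this equal to 0.0149 bar^-2 and taking the physical root (0 < X < 1) gives X = 0.156.

X = 0.156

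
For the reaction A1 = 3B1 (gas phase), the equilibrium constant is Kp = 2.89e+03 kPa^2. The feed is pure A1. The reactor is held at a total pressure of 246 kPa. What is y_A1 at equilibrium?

Let X = conversion of A1 (basis 1 mol A1); extent of reaction ξ = X.
Species balance: n_A1 = 1 − X; n_B1 = 3X.
Total moles n_T = 1 + 2X.
y_i = n_i/n_T, p_i = y_i·P. Kp = p_B1^3 / (p_A1).
Equating to 2.89e+03 kPa^2 and solving on 0 < X < 1: X = 0.135.
Then n_A1 = 0.865, n_T = 1.27, so y_A1 = 0.681.

y_A1 = 0.681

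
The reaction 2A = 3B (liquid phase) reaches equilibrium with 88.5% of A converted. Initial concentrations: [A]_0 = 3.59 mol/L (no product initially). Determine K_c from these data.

K_c = 635 mol/L

Let X = conversion of A.
Concentrations: [A] = 3.59 − 3.59X; [B] = 5.38X.
At X = 0.885: [A] = 0.413, [B] = 4.77.
K_c = [B]^3 / ([A]^2) = 635 mol/L.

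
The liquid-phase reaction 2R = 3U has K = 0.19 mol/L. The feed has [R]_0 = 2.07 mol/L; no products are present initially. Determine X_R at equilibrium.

Let X = conversion of R; extent ξ = 2.07X/2 mol/L.
Concentrations: [R] = 2.07 − 2.07X; [U] = 3.1X.
K = [U]^3 / ([R]^2).
Solving K = 0.19 for X ∈ (0,1): X = 0.249.

X = 0.249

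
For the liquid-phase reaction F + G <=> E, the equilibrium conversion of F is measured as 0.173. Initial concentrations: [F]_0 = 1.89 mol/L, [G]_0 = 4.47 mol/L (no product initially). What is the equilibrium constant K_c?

Let X = conversion of F.
Concentrations: [F] = 1.89 − 1.89X; [G] = 4.47 − 1.89X; [E] = 1.89X.
At X = 0.173: [F] = 1.56, [G] = 4.14, [E] = 0.327.
K_c = [E] / ([F] [G]) = 0.0505 L/mol.

K_c = 0.0505 L/mol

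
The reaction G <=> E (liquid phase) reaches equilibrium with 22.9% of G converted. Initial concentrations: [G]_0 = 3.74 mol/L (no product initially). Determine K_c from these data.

Let X = conversion of G.
Concentrations: [G] = 3.74 − 3.74X; [E] = 3.74X.
At X = 0.229: [G] = 2.88, [E] = 0.856.
K_c = [E] / ([G]) = 0.297.

K_c = 0.297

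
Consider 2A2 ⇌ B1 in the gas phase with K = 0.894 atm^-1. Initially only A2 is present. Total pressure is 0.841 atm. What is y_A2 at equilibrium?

y_A2 = 0.666

Take 1 mol A2 as basis and let X be its fractional conversion, so ξ = 0.5X.
Mole table: n_A2 = 1 − X; n_B1 = 0.5X.
n_T = Σnᵢ = 1 − 0.5X.
y_i = n_i/n_T, p_i = y_i·P. K = p_B1 / (p_A2^2).
Setting this equal to 0.894 atm^-1 and taking the physical root (0 < X < 1) gives X = 0.500.
Then n_A2 = 0.5, n_T = 0.75, so y_A2 = 0.666.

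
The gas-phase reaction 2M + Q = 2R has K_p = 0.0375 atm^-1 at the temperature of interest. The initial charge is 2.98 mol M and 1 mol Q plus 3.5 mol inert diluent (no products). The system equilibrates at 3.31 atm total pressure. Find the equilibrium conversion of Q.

Take 1 mol Q as basis and let X be its fractional conversion, so ξ = X.
Moles: n_M = 2.98 − 2X; n_Q = 1 − X; n_R = 2X; n_I = 3.5 (inert).
Total moles n_T = 7.48 − X.
With p_i = (n_i/n_T)P, K_p = p_R^2 / (p_M^2 p_Q).
Setting this equal to 0.0375 atm^-1 and taking the physical root (0 < X < 1) gives X = 0.159.

X = 0.159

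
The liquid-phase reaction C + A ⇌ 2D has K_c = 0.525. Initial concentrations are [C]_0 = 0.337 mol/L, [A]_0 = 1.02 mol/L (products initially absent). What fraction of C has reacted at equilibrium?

Let X = conversion of C; extent ξ = 0.337·X mol/L.
Concentrations: [C] = 0.337 − 0.337X; [A] = 1.02 − 0.337X; [D] = 0.674X.
K_c = [D]^2 / ([C] [A]).
Solving K_c = 0.525 for X ∈ (0,1): X = 0.437.

X = 0.437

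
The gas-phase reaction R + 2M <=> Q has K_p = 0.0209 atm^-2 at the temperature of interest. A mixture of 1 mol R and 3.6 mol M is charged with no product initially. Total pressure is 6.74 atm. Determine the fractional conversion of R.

Take 1 mol R as basis and let X be its fractional conversion, so ξ = X.
Moles: n_R = 1 − X; n_M = 3.6 − 2X; n_Q = X.
Total moles n_T = 4.6 − 2X.
With p_i = (n_i/n_T)P, K_p = p_Q / (p_R p_M^2).
Setting this equal to 0.0209 atm^-2 and taking the physical root (0 < X < 1) gives X = 0.345.

X = 0.345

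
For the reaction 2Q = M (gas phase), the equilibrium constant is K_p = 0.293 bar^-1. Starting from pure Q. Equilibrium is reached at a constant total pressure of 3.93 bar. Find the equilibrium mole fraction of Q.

y_Q = 0.594

Basis: 1 mol Q initially; let X = conversion of Q. Extent ξ = 0.5X.
Moles: n_Q = 1 − X; n_M = 0.5X.
n_T = Σnᵢ = 1 − 0.5X.
With p_i = (n_i/n_T)P, K_p = p_M / (p_Q^2).
Setting this equal to 0.293 bar^-1 and taking the physical root (0 < X < 1) gives X = 0.578.
Then n_Q = 0.422, n_T = 0.711, so y_Q = 0.594.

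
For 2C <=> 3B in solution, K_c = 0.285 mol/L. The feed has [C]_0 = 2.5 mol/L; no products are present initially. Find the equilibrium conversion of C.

Let X = conversion of C; extent ξ = 2.5X/2 mol/L.
Concentrations: [C] = 2.5 − 2.5X; [B] = 3.75X.
K_c = [B]^3 / ([C]^2).
Equating to 0.285 mol/L: the physical root is X = 0.264.

X = 0.264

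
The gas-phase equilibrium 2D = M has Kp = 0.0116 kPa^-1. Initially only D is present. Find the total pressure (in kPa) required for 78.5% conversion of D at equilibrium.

P = 445 kPa

Basis: 1 mol D initially; let X = conversion of D. Extent ξ = 0.5X.
Moles: n_D = 1 − X; n_M = 0.5X.
Total moles n_T = 1 − 0.5X.
Kp = p_M / (p_D^2) with p_i = (n_i/n_T)·P.
At X = 0.785: the mole-fraction product g(X) = Π y_i^ν_i = 5.158. Since Kp = g(X)·P^{-1}, P = (g/Kp)^(1/1) = (5.158/0.0116)^(1/1) = 445 kPa.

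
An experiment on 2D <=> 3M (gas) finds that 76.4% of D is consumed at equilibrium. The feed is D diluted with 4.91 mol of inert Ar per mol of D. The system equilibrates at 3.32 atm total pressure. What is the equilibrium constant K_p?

K_p = 14.3 atm

Basis: 1 mol D initially; let X = conversion of D. Extent ξ = 0.5X.
At extent ξ: n_D = 1 − X; n_M = 1.5X; n_I = 4.91 (inert).
Total moles n_T = 5.91 + 0.5X.
At X = 0.764: n_D = 0.236, n_M = 1.15, n_T = 6.29.
p_i = (n_i/n_T)·P. K_p = p_M^3 / (p_D^2) = 14.3 atm.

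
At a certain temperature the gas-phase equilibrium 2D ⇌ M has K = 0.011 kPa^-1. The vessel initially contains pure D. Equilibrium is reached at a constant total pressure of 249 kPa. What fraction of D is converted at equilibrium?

X = 0.711

Basis: 1 mol D initially; let X = conversion of D. Extent ξ = 0.5X.
Mole table: n_D = 1 − X; n_M = 0.5X.
Total moles n_T = 1 − 0.5X.
y_i = n_i/n_T, p_i = y_i·P. K = p_M / (p_D^2).
Substituting and setting equal to 0.011 kPa^-1 gives a polynomial in X; the root in (0,1) is X = 0.711.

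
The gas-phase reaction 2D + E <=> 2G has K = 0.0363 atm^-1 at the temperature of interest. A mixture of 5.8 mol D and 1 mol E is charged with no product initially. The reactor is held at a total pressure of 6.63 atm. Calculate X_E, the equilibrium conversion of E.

Basis: 1 mol E initially; let X = conversion of E. Extent ξ = X.
Mole table: n_D = 5.8 − 2X; n_E = 1 − X; n_G = 2X.
Summing: n_T = 6.8 − X.
Mole fractions y_i = n_i/n_T; K = p_G^2 / (p_D^2 p_E) with p_i = y_i·P.
Setting this equal to 0.0363 atm^-1 and taking the physical root (0 < X < 1) gives X = 0.383.

X = 0.383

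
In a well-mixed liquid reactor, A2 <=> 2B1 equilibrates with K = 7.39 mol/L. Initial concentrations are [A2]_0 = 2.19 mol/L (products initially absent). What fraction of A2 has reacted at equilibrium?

Let X = conversion of A2; extent ξ = 2.19·X mol/L.
Concentrations: [A2] = 2.19 − 2.19X; [B1] = 4.38X.
K = [B1]^2 / ([A2]).
This equals 7.39 at X = 0.589 (the root in 0 < X < 1).

X = 0.589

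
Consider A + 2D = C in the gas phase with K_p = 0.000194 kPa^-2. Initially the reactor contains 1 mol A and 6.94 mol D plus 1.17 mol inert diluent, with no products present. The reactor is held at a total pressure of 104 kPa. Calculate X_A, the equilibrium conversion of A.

X = 0.528

Basis: 1 mol A initially; let X = conversion of A. Extent ξ = X.
Moles: n_A = 1 − X; n_D = 6.94 − 2X; n_C = X; n_I = 1.17 (inert).
Total moles n_T = 9.11 − 2X.
y_i = n_i/n_T, p_i = y_i·P. K_p = p_C / (p_A p_D^2).
This yields a degree-3 equation in X; solving on (0,1), X = 0.528.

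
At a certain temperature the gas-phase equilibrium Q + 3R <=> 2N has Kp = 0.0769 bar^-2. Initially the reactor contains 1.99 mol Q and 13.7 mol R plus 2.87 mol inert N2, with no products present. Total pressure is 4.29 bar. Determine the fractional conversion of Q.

Let X = conversion of Q (basis 1.99 mol Q); extent of reaction ξ = 1.99X.
Moles: n_Q = 1.99 − 1.99X; n_R = 13.7 − 5.97X; n_N = 3.98X; n_I = 2.87 (inert).
Summing: n_T = 18.6 − 3.98X.
Mole fractions y_i = n_i/n_T; Kp = p_N^2 / (p_Q p_R^3) with p_i = y_i·P.
This yields a degree-4 equation in X; solving on (0,1), X = 0.565.

X = 0.565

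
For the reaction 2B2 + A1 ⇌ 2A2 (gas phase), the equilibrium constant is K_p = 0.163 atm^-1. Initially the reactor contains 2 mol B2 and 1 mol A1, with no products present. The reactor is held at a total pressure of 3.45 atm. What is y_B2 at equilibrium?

y_B2 = 0.530

Take 2 mol B2 as basis and let X be its fractional conversion, so ξ = X.
Moles: n_B2 = 2 − 2X; n_A1 = 1 − X; n_A2 = 2X.
Total moles n_T = 3 − X.
y_i = n_i/n_T, p_i = y_i·P. K_p = p_A2^2 / (p_B2^2 p_A1).
Equating to 0.163 atm^-1 and solving on 0 < X < 1: X = 0.279.
Then n_B2 = 1.44, n_T = 2.72, so y_B2 = 0.530.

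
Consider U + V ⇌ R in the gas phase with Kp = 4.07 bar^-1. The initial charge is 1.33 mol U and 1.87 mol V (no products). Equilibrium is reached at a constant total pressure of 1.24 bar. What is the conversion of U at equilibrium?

Let X = conversion of U (basis 1.33 mol U); extent of reaction ξ = 1.33X.
Species balance: n_U = 1.33 − 1.33X; n_V = 1.87 − 1.33X; n_R = 1.33X.
n_T = Σnᵢ = 3.2 − 1.33X.
With p_i = (n_i/n_T)P, Kp = p_R / (p_U p_V).
Substituting and setting equal to 4.07 bar^-1 gives a polynomial in X; the root in (0,1) is X = 0.680.

X = 0.680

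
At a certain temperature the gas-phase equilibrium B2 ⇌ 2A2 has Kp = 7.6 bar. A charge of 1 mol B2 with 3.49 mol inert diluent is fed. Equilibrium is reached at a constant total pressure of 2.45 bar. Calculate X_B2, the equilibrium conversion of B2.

X = 0.832

Take 1 mol B2 as basis and let X be its fractional conversion, so ξ = X.
Mole table: n_B2 = 1 − X; n_A2 = 2X; n_I = 3.49 (inert).
n_T = Σnᵢ = 4.49 + X.
With p_i = (n_i/n_T)P, Kp = p_A2^2 / (p_B2).
Equating to 7.6 bar and solving on 0 < X < 1: X = 0.832.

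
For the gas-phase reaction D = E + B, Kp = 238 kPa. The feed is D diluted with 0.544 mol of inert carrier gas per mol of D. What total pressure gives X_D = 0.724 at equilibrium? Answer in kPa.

P = 284 kPa

Let X = conversion of D (basis 1 mol D); extent of reaction ξ = X.
At extent ξ: n_D = 1 − X; n_E = X; n_B = X; n_I = 0.544 (inert).
n_T = Σnᵢ = 1.54 + X.
Kp = p_E p_B / (p_D) with p_i = (n_i/n_T)·P.
At X = 0.724: the mole-fraction product g(X) = Π y_i^ν_i = 0.8374. Since Kp = g(X)·P^{1}, P = (Kp/g)^(1/1) = (238/0.8374)^(1/1) = 284 kPa.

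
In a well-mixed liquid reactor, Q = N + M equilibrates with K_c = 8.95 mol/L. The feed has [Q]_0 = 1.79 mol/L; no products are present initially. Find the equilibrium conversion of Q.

Let X = conversion of Q; extent ξ = 1.79·X mol/L.
Concentrations: [Q] = 1.79 − 1.79X; [N] = 1.79X; [M] = 1.79X.
K_c = [N] [M] / ([Q]).
Solving K_c = 8.95 for X ∈ (0,1): X = 0.854.

X = 0.854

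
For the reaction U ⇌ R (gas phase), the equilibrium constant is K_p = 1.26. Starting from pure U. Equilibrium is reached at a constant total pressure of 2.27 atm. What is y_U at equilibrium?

Basis: 1 mol U initially; let X = conversion of U. Extent ξ = X.
Species balance: n_U = 1 − X; n_R = X.
n_T stays at 1 (no change in mole number).
Mole fractions y_i = n_i/n_T; K_p = p_R / (p_U) with p_i = y_i·P.
This yields a degree-1 equation in X; solving on (0,1), X = 0.558.
Then n_U = 0.442, n_T = 1, so y_U = 0.442.

y_U = 0.442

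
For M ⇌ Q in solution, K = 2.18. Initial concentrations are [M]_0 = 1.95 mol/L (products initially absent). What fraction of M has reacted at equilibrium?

X = 0.686

Let X = conversion of M; extent ξ = 1.95·X mol/L.
Concentrations: [M] = 1.95 − 1.95X; [Q] = 1.95X.
K = [Q] / ([M]).
Equating to 2.18: the physical root is X = 0.686.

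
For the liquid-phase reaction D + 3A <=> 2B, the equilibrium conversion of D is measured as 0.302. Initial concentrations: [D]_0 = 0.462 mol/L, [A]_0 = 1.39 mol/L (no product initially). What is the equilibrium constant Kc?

Let X = conversion of D.
Concentrations: [D] = 0.462 − 0.462X; [A] = 1.39 − 1.39X; [B] = 0.924X.
At X = 0.302: [D] = 0.322, [A] = 0.971, [B] = 0.279.
Kc = [B]^2 / ([D] [A]^3) = 0.263 (mol/L)^-2.

Kc = 0.263 (mol/L)^-2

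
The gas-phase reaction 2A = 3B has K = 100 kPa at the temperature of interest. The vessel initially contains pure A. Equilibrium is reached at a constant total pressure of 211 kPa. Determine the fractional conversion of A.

Let X = conversion of A (basis 1 mol A); extent of reaction ξ = 0.5X.
Moles: n_A = 1 − X; n_B = 1.5X.
n_T = Σnᵢ = 1 + 0.5X.
y_i = n_i/n_T, p_i = y_i·P. K = p_B^3 / (p_A^2).
Setting this equal to 100 kPa and taking the physical root (0 < X < 1) gives X = 0.395.

X = 0.395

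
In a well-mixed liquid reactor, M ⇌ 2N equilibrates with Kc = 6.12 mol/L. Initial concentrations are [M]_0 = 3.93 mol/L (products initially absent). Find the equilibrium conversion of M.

Let X = conversion of M; extent ξ = 3.93·X mol/L.
Concentrations: [M] = 3.93 − 3.93X; [N] = 7.86X.
Kc = [N]^2 / ([M]).
Setting equal to 6.12 and solving for X on (0,1) gives X = 0.459.

X = 0.459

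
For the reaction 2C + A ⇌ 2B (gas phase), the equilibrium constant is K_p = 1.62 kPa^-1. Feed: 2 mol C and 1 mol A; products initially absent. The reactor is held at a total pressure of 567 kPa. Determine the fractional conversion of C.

Basis: 2 mol C initially; let X = conversion of C. Extent ξ = X.
Moles: n_C = 2 − 2X; n_A = 1 − X; n_B = 2X.
Total moles n_T = 3 − X.
Mole fractions y_i = n_i/n_T; K_p = p_B^2 / (p_C^2 p_A) with p_i = y_i·P.
This yields a degree-3 equation in X; solving on (0,1), X = 0.879.

X = 0.879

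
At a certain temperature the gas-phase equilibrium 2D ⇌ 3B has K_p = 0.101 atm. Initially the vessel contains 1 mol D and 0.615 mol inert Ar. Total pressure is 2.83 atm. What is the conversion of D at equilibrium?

Basis: 1 mol D initially; let X = conversion of D. Extent ξ = 0.5X.
Moles: n_D = 1 − X; n_B = 1.5X; n_I = 0.615 (inert).
n_T = Σnᵢ = 1.61 + 0.5X.
y_i = n_i/n_T, p_i = y_i·P. K_p = p_B^3 / (p_D^2).
This yields a degree-3 equation in X; solving on (0,1), X = 0.223.

X = 0.223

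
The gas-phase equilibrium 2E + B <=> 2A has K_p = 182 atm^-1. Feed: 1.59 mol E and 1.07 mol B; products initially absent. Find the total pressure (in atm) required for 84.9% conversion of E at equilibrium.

P = 0.873 atm

Take 1.59 mol E as basis and let X be its fractional conversion, so ξ = 0.795X.
At extent ξ: n_E = 1.59 − 1.59X; n_B = 1.07 − 0.795X; n_A = 1.59X.
Total moles n_T = 2.66 − 0.795X.
K_p = p_A^2 / (p_E^2 p_B) with p_i = (n_i/n_T)·P.
At X = 0.849: the mole-fraction product g(X) = Π y_i^ν_i = 158.8. Since K_p = g(X)·P^{-1}, P = (g/K_p)^(1/1) = (158.8/182)^(1/1) = 0.873 atm.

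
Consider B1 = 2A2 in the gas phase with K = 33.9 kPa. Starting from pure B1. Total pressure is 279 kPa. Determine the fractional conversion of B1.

Let X = conversion of B1 (basis 1 mol B1); extent of reaction ξ = X.
Mole table: n_B1 = 1 − X; n_A2 = 2X.
Total moles n_T = 1 + X.
y_i = n_i/n_T, p_i = y_i·P. K = p_A2^2 / (p_B1).
This yields a degree-2 equation in X; solving on (0,1), X = 0.172.

X = 0.172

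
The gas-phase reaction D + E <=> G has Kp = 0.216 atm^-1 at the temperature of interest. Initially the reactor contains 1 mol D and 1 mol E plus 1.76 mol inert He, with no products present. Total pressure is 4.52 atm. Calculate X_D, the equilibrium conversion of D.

Basis: 1 mol D initially; let X = conversion of D. Extent ξ = X.
Species balance: n_D = 1 − X; n_E = 1 − X; n_G = X; n_I = 1.76 (inert).
n_T = Σnᵢ = 3.76 − X.
With p_i = (n_i/n_T)P, Kp = p_G / (p_D p_E).
Substituting and setting equal to 0.216 atm^-1 gives a polynomial in X; the root in (0,1) is X = 0.182.

X = 0.182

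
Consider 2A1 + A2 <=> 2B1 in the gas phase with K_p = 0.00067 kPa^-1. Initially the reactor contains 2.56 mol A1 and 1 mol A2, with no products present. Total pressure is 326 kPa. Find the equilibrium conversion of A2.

X = 0.234

Take 1 mol A2 as basis and let X be its fractional conversion, so ξ = X.
Moles: n_A1 = 2.56 − 2X; n_A2 = 1 − X; n_B1 = 2X.
Total moles n_T = 3.56 − X.
Mole fractions y_i = n_i/n_T; K_p = p_B1^2 / (p_A1^2 p_A2) with p_i = y_i·P.
Equating to 0.00067 kPa^-1 and solving on 0 < X < 1: X = 0.234.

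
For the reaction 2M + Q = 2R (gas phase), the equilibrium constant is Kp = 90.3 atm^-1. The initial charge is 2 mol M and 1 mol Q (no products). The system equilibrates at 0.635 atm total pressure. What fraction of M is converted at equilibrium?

Take 2 mol M as basis and let X be its fractional conversion, so ξ = X.
Moles: n_M = 2 − 2X; n_Q = 1 − X; n_R = 2X.
n_T = Σnᵢ = 3 − X.
Mole fractions y_i = n_i/n_T; Kp = p_R^2 / (p_M^2 p_Q) with p_i = y_i·P.
Equating to 90.3 atm^-1 and solving on 0 < X < 1: X = 0.725.

X = 0.725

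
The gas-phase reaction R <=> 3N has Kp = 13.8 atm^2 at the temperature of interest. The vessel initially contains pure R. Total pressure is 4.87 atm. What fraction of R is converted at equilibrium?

Basis: 1 mol R initially; let X = conversion of R. Extent ξ = X.
Mole table: n_R = 1 − X; n_N = 3X.
Summing: n_T = 1 + 2X.
y_i = n_i/n_T, p_i = y_i·P. Kp = p_N^3 / (p_R).
Equating to 13.8 atm^2 and solving on 0 < X < 1: X = 0.343.

X = 0.343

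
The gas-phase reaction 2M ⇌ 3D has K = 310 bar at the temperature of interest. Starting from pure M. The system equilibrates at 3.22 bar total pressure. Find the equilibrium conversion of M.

X = 0.873

Let X = conversion of M (basis 1 mol M); extent of reaction ξ = 0.5X.
Moles: n_M = 1 − X; n_D = 1.5X.
n_T = Σnᵢ = 1 + 0.5X.
With p_i = (n_i/n_T)P, K = p_D^3 / (p_M^2).
Substituting and setting equal to 310 bar gives a polynomial in X; the root in (0,1) is X = 0.873.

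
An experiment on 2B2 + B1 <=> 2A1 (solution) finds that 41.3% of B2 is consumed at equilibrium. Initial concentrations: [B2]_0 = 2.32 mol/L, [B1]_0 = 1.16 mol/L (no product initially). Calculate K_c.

K_c = 0.727 L/mol

Let X = conversion of B2.
Concentrations: [B2] = 2.32 − 2.32X; [B1] = 1.16 − 1.16X; [A1] = 2.32X.
At X = 0.413: [B2] = 1.36, [B1] = 0.681, [A1] = 0.958.
K_c = [A1]^2 / ([B2]^2 [B1]) = 0.727 L/mol.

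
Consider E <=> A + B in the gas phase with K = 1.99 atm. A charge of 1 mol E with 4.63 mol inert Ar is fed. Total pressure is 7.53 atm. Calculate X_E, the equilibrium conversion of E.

X = 0.704

Basis: 1 mol E initially; let X = conversion of E. Extent ξ = X.
Moles: n_E = 1 − X; n_A = X; n_B = X; n_I = 4.63 (inert).
Total moles n_T = 5.63 + X.
Mole fractions y_i = n_i/n_T; K = p_A p_B / (p_E) with p_i = y_i·P.
This yields a degree-2 equation in X; solving on (0,1), X = 0.704.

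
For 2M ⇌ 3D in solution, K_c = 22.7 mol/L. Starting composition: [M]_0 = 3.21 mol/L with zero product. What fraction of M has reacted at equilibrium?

Let X = conversion of M; extent ξ = 3.21X/2 mol/L.
Concentrations: [M] = 3.21 − 3.21X; [D] = 4.81X.
K_c = [D]^3 / ([M]^2).
Setting equal to 22.7 and solving for X on (0,1) gives X = 0.643.

X = 0.643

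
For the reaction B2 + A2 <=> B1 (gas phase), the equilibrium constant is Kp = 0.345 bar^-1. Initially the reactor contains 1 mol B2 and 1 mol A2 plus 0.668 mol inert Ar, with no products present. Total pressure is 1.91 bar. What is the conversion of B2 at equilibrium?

Basis: 1 mol B2 initially; let X = conversion of B2. Extent ξ = X.
At extent ξ: n_B2 = 1 − X; n_A2 = 1 − X; n_B1 = X; n_I = 0.668 (inert).
n_T = Σnᵢ = 2.67 − X.
With p_i = (n_i/n_T)P, Kp = p_B1 / (p_B2 p_A2).
Substituting and setting equal to 0.345 bar^-1 gives a polynomial in X; the root in (0,1) is X = 0.179.

X = 0.179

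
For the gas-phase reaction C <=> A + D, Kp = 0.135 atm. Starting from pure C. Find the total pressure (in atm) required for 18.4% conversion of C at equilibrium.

P = 3.85 atm

Basis: 1 mol C initially; let X = conversion of C. Extent ξ = X.
At extent ξ: n_C = 1 − X; n_A = X; n_D = X.
n_T = Σnᵢ = 1 + X.
Kp = p_A p_D / (p_C) with p_i = (n_i/n_T)·P.
At X = 0.184: the mole-fraction product g(X) = Π y_i^ν_i = 0.03504. Since Kp = g(X)·P^{1}, P = (Kp/g)^(1/1) = (0.135/0.03504)^(1/1) = 3.85 atm.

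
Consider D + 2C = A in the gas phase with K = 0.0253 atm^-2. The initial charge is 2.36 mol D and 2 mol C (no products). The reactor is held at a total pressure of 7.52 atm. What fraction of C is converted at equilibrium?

X = 0.357

Take 2 mol C as basis and let X be its fractional conversion, so ξ = X.
Mole table: n_D = 2.36 − X; n_C = 2 − 2X; n_A = X.
Total moles n_T = 4.36 − 2X.
y_i = n_i/n_T, p_i = y_i·P. K = p_A / (p_D p_C^2).
Substituting and setting equal to 0.0253 atm^-2 gives a polynomial in X; the root in (0,1) is X = 0.357.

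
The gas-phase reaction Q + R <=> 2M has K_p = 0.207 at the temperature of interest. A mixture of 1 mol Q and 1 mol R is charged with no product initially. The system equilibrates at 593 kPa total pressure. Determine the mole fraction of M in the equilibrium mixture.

Take 1 mol Q as basis and let X be its fractional conversion, so ξ = X.
Mole table: n_Q = 1 − X; n_R = 1 − X; n_M = 2X.
n_T stays at 2 (no change in mole number).
Mole fractions y_i = n_i/n_T; K_p = p_M^2 / (p_Q p_R) with p_i = y_i·P.
Setting this equal to 0.207 and taking the physical root (0 < X < 1) gives X = 0.185.
Then n_M = 0.371, n_T = 2, so y_M = 0.185.

y_M = 0.185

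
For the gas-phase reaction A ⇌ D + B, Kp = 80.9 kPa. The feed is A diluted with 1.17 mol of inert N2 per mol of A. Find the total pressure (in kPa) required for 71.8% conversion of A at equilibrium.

P = 128 kPa

Basis: 1 mol A initially; let X = conversion of A. Extent ξ = X.
At extent ξ: n_A = 1 − X; n_D = X; n_B = X; n_I = 1.17 (inert).
Summing: n_T = 2.17 + X.
Kp = p_D p_B / (p_A) with p_i = (n_i/n_T)·P.
At X = 0.718: the mole-fraction product g(X) = Π y_i^ν_i = 0.633. Since Kp = g(X)·P^{1}, P = (Kp/g)^(1/1) = (80.9/0.633)^(1/1) = 128 kPa.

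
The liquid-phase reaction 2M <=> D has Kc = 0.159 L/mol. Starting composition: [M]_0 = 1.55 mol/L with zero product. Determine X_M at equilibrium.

Let X = conversion of M; extent ξ = 1.55X/2 mol/L.
Concentrations: [M] = 1.55 − 1.55X; [D] = 0.775X.
Kc = [D] / ([M]^2).
Solving Kc = 0.159 for X ∈ (0,1): X = 0.266.

X = 0.266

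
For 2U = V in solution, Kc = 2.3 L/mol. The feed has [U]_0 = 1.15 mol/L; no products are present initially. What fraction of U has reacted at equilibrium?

X = 0.650

Let X = conversion of U; extent ξ = 1.15X/2 mol/L.
Concentrations: [U] = 1.15 − 1.15X; [V] = 0.575X.
Kc = [V] / ([U]^2).
Equating to 2.3 L/mol: the physical root is X = 0.650.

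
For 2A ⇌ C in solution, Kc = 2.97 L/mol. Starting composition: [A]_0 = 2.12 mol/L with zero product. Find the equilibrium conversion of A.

Let X = conversion of A; extent ξ = 2.12X/2 mol/L.
Concentrations: [A] = 2.12 − 2.12X; [C] = 1.06X.
Kc = [C] / ([A]^2).
Equating to 2.97 L/mol: the physical root is X = 0.755.

X = 0.755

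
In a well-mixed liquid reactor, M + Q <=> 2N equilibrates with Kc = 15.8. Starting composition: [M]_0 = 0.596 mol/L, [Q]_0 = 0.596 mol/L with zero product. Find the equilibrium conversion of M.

Let X = conversion of M; extent ξ = 0.596·X mol/L.
Concentrations: [M] = 0.596 − 0.596X; [Q] = 0.596 − 0.596X; [N] = 1.19X.
Kc = [N]^2 / ([M] [Q]).
Solving Kc = 15.8 for X ∈ (0,1): X = 0.665.

X = 0.665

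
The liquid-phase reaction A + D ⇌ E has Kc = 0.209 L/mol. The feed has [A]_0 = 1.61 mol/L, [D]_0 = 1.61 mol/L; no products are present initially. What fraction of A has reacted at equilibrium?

X = 0.210

Let X = conversion of A; extent ξ = 1.61·X mol/L.
Concentrations: [A] = 1.61 − 1.61X; [D] = 1.61 − 1.61X; [E] = 1.61X.
Kc = [E] / ([A] [D]).
Setting equal to 0.209 and solving for X on (0,1) gives X = 0.210.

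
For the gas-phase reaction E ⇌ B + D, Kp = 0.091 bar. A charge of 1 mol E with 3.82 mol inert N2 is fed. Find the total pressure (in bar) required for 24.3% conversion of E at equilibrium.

Let X = conversion of E (basis 1 mol E); extent of reaction ξ = X.
Moles: n_E = 1 − X; n_B = X; n_D = X; n_I = 3.82 (inert).
Total moles n_T = 4.82 + X.
Kp = p_B p_D / (p_E) with p_i = (n_i/n_T)·P.
At X = 0.243: the mole-fraction product g(X) = Π y_i^ν_i = 0.01541. Since Kp = g(X)·P^{1}, P = (Kp/g)^(1/1) = (0.091/0.01541)^(1/1) = 5.91 bar.

P = 5.91 bar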